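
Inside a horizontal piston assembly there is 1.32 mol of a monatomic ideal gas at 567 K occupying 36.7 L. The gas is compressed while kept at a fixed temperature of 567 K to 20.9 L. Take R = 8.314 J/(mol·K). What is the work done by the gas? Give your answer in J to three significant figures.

Isothermal: W = nRT ln(V₂/V₁).
W = (1.32)(8.314)(567) × ln(20.9/36.7)
  = 6223 × -0.563
W_by_gas = -3503 J.

W ≈ -3500 J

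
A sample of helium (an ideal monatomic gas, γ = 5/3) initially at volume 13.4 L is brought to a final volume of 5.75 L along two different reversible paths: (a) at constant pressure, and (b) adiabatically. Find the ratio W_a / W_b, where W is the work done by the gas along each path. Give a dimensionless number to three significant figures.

Path (a) isobaric: W = P₁(V₂ − V₁) → W_a/(P₁V₁) = -0.5709.
Path (b) adiabatic: W = P₁V₁(1 − (V₁/V₂)^(γ−1))/(γ−1) → W_b/(P₁V₁) = -1.137.
W_a / W_b = -0.5709 / -1.137 = 0.5023.

W_a / W_b ≈ 0.502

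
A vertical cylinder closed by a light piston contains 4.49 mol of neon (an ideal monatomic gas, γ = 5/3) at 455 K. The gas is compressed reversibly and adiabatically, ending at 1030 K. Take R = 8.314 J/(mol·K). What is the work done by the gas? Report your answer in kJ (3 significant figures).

Adiabatic ⇒ Q = 0, so W_by = −ΔU = nCᵥ(T₁ − T₂).
Cᵥ = 3R/2 = 12.47 J/(mol·K).
W = (4.49)(12.47)(455 − 1030) = -32197 J.

W ≈ -32.2 kJ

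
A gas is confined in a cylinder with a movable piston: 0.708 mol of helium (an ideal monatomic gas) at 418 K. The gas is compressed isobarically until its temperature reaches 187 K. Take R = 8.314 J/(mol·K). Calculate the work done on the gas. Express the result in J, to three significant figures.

W ≈ 1360 J

Isobaric: W = P ΔV = nR ΔT.
W = (0.708)(8.314)(187 − 418) = -1360 J.
Work on gas = −W_by = 1360 J.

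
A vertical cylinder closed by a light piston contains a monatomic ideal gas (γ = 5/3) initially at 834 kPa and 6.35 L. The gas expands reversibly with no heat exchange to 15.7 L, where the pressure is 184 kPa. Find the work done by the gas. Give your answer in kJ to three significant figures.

W ≈ 3.61 kJ

Adiabatic: W = (P₁V₁ − P₂V₂)/(γ − 1) with γ = 5/3.
P₁V₁ = 5296 J, P₂V₂ = 2889 J.
W = (5296 − 2889) / 0.6667 = 3611 J.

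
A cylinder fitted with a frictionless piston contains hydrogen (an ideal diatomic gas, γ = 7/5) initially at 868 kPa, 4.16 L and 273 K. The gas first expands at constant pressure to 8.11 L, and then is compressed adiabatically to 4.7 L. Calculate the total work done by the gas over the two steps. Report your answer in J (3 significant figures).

Step 1 (isobaric): W = PΔV = (868 kPa)(8.11 − 4.16 L) = 3429 J.
After step 1: P = 868 kPa, V = 8.11 L, T = 532.2 K.
Step 2 (adiabatic): W = (P₁V₁ − P₂V₂)/(γ−1) = (7039 − 8756)/0.4 = -4292 J.
W_total = 3429 − 4292 = -862.9 J.

W_total ≈ -863 J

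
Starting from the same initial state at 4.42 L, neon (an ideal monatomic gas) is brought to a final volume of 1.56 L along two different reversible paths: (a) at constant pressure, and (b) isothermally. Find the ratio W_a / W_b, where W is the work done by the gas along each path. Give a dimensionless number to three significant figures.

Path (a) isobaric: W = P₁(V₂ − V₁) → W_a/(P₁V₁) = -0.6471.
Path (b) isothermal: W = P₁V₁ ln(V₂/V₁) → W_b/(P₁V₁) = -1.041.
W_a / W_b = -0.6471 / -1.041 = 0.6213.

W_a / W_b ≈ 0.621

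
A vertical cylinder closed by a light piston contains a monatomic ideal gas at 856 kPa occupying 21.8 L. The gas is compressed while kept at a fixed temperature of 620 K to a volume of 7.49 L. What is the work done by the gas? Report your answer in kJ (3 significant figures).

W ≈ -19.9 kJ

Isothermal: W = nRT ln(V₂/V₁) = P₁V₁ ln(V₂/V₁).
P₁V₁ = (856 kPa)(21.8 L) = 18661 J.
W = 18661 × ln(7.49/21.8) = 18661 × -1.068
W_by_gas = -19936 J.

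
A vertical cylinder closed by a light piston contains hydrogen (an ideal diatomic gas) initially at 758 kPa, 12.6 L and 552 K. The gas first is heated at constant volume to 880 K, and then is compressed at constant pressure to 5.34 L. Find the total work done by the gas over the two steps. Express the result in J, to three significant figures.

W_total ≈ -8770 J

Step 1 (isochoric): W = 0 (constant volume).
After step 1: P = 1208 kPa (V unchanged).
Step 2 (isobaric): W = PΔV = (1208 kPa)(5.34 − 12.6 L) = -8773 J.
W_total = 0 − 8773 = -8773 J.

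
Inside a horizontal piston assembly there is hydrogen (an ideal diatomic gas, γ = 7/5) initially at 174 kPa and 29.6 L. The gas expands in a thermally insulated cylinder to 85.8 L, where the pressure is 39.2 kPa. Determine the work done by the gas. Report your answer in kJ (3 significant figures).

Adiabatic: W = (P₁V₁ − P₂V₂)/(γ − 1) with γ = 7/5.
P₁V₁ = 5150 J, P₂V₂ = 3363 J.
W = (5150 − 3363) / 0.4 = 4468 J.

W ≈ 4.47 kJ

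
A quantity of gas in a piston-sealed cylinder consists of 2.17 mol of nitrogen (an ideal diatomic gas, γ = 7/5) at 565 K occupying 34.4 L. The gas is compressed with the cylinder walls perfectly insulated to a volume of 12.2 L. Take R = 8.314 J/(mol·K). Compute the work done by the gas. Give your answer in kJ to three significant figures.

Adiabatic: TV^(γ−1) = const with γ = 7/5.
T₂ = T₁ (V₁/V₂)^(γ−1) = 565 × (34.4/12.2)^0.4 = 565 × 1.514 = 855.3 K.
W_by = nCᵥ(T₁ − T₂) = (2.17)(20.79)(565 − 855.3) = -13094 J.

W ≈ -13.1 kJ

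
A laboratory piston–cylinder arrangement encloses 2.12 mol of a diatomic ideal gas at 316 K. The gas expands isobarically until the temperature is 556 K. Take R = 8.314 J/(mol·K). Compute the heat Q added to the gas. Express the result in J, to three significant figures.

Q ≈ 14800 J

Isobaric: W = nRΔT = (2.12)(8.314)(240) = 4230 J.
ΔU = nCᵥΔT with Cᵥ = 5R/2: ΔU = (2.12)(20.79)(240) = 10575 J.
Q = ΔU + W = 10575 + 4230 = 14806 J.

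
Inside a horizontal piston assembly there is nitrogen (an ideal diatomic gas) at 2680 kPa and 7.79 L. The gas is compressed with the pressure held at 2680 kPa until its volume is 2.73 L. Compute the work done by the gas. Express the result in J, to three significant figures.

Isobaric: W = P ΔV.
W = (2680 kPa)(2.73 − 7.79 L) = (2680)(-5.06) = -13561 J.

W ≈ -13600 J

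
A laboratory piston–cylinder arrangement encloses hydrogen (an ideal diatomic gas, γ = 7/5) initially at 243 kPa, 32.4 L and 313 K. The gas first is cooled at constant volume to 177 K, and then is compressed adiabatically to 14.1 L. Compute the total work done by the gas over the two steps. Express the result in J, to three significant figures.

Step 1 (isochoric): W = 0 (constant volume).
After step 1: P = 137.4 kPa (V unchanged).
Step 2 (adiabatic): W = (P₁V₁ − P₂V₂)/(γ−1) = (4452 − 6210)/0.4 = -4395 J.
W_total = 0 − 4395 = -4395 J.

W_total ≈ -4400 J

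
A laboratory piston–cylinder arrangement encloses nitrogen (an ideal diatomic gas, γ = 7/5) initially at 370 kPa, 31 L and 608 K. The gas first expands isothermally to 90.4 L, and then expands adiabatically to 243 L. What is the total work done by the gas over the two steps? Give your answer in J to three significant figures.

W_total ≈ 21600 J

Step 1 (isothermal): W = P₁V₁ ln(V₂/V₁) = (11470) ln(90.4/31) = 12276 J.
After step 1: P = 126.9 kPa, V = 90.4 L, T = 608 K.
Step 2 (adiabatic): W = (P₁V₁ − P₂V₂)/(γ−1) = (11470 − 7723)/0.4 = 9367 J.
W_total = 12276 + 9367 = 21643 J.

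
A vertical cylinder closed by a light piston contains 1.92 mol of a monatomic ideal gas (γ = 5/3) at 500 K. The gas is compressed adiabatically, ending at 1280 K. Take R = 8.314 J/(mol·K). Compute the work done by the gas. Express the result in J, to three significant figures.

W ≈ -18700 J

Adiabatic ⇒ Q = 0, so W_by = −ΔU = nCᵥ(T₁ − T₂).
Cᵥ = 3R/2 = 12.47 J/(mol·K).
W = (1.92)(12.47)(500 − 1280) = -18677 J.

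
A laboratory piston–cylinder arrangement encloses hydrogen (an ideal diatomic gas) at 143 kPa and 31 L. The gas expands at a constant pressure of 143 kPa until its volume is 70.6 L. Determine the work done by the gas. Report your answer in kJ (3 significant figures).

W ≈ 5.66 kJ

Isobaric: W = P ΔV.
W = (143 kPa)(70.6 − 31 L) = (143)(39.6) = 5663 J.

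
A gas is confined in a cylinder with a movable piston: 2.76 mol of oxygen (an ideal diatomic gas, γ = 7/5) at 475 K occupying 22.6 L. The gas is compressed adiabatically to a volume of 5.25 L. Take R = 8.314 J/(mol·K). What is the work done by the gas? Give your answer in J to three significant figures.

Adiabatic: TV^(γ−1) = const with γ = 7/5.
T₂ = T₁ (V₁/V₂)^(γ−1) = 475 × (22.6/5.25)^0.4 = 475 × 1.793 = 851.7 K.
W_by = nCᵥ(T₁ − T₂) = (2.76)(20.79)(475 − 851.7) = -21608 J.

W ≈ -21600 J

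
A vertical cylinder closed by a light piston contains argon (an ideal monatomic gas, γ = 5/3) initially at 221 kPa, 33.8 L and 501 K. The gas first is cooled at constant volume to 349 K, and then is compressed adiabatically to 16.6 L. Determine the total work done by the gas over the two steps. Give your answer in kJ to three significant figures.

Step 1 (isochoric): W = 0 (constant volume).
After step 1: P = 154 kPa (V unchanged).
Step 2 (adiabatic): W = (P₁V₁ − P₂V₂)/(γ−1) = (5204 − 8359)/0.667 = -4734 J.
W_total = 0 − 4734 = -4734 J.

W_total ≈ -4.73 kJ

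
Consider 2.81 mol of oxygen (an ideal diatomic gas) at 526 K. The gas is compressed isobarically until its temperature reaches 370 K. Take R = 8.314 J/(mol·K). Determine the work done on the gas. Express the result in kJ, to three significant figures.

W ≈ 3.64 kJ

Isobaric: W = P ΔV = nR ΔT.
W = (2.81)(8.314)(370 − 526) = -3645 J.
Work on gas = −W_by = 3645 J.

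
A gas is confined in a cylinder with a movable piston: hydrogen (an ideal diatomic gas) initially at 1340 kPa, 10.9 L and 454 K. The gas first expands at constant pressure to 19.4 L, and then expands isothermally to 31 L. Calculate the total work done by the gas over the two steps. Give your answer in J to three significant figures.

W_total ≈ 23600 J

Step 1 (isobaric): W = PΔV = (1340 kPa)(19.4 − 10.9 L) = 11390 J.
After step 1: P = 1340 kPa, V = 19.4 L, T = 808 K.
Step 2 (isothermal): W = P₁V₁ ln(V₂/V₁) = (25996) ln(31/19.4) = 12185 J.
W_total = 11390 + 12185 = 23575 J.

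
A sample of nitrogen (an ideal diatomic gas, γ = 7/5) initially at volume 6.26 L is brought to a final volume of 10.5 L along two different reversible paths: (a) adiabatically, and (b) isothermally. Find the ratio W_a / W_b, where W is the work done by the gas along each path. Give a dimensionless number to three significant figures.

Path (a) adiabatic: W = P₁V₁(1 − (V₁/V₂)^(γ−1))/(γ−1) → W_a/(P₁V₁) = 0.4672.
Path (b) isothermal: W = P₁V₁ ln(V₂/V₁) → W_b/(P₁V₁) = 0.5172.
W_a / W_b = 0.4672 / 0.5172 = 0.9033.

W_a / W_b ≈ 0.903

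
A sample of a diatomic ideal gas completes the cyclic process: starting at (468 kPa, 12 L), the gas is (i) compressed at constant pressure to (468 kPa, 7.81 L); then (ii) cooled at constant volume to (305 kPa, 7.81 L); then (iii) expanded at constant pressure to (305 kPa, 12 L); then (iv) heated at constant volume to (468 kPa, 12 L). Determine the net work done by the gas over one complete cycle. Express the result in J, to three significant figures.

Constant-volume legs do no work.
W(i) = (468)(7.81 − 12) = -1961 J; W(iii) = (305)(12 − 7.81) = 1278 J.
W_net = -1961 + 1278 = -683 J (the counter-clockwise enclosed area).

W_net ≈ -683 J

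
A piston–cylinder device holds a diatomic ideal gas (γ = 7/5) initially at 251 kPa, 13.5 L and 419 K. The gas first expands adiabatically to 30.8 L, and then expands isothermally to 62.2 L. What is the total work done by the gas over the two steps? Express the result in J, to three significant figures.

Step 1 (adiabatic): W = (P₁V₁ − P₂V₂)/(γ−1) = (3388 − 2436)/0.4 = 2381 J.
After step 1: P = 79.1 kPa, V = 30.8 L, T = 301.3 K.
Step 2 (isothermal): W = P₁V₁ ln(V₂/V₁) = (2436) ln(62.2/30.8) = 1712 J.
W_total = 2381 + 1712 = 4093 J.

W_total ≈ 4090 J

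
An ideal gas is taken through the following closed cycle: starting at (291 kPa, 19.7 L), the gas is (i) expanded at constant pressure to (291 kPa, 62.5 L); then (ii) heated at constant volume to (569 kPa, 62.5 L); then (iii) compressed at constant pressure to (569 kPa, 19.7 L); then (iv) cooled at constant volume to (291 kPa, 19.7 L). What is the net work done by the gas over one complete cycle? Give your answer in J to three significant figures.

Constant-volume legs do no work.
W(i) = (291)(62.5 − 19.7) = 12455 J; W(iii) = (569)(19.7 − 62.5) = -24353 J.
W_net = 12455 − 24353 = -11898 J (the counter-clockwise enclosed area).

W_net ≈ -11900 J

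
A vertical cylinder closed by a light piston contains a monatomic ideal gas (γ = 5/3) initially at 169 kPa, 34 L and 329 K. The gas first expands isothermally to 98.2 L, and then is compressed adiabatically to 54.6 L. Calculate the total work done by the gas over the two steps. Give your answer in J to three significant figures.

W_total ≈ 1970 J

Step 1 (isothermal): W = P₁V₁ ln(V₂/V₁) = (5746) ln(98.2/34) = 6094 J.
After step 1: P = 58.51 kPa, V = 98.2 L, T = 329 K.
Step 2 (adiabatic): W = (P₁V₁ − P₂V₂)/(γ−1) = (5746 − 8498)/0.667 = -4128 J.
W_total = 6094 − 4128 = 1967 J.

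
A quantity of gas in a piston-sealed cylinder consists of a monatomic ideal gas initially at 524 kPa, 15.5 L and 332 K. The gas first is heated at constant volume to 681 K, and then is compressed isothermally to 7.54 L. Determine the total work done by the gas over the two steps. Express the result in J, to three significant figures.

W_total ≈ -12000 J

Step 1 (isochoric): W = 0 (constant volume).
After step 1: P = 1075 kPa (V unchanged).
Step 2 (isothermal): W = P₁V₁ ln(V₂/V₁) = (16660) ln(7.54/15.5) = -12005 J.
W_total = 0 − 12005 = -12005 J.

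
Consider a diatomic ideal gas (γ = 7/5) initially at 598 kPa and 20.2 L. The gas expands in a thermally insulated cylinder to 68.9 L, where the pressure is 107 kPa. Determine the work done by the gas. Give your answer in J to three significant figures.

Adiabatic: W = (P₁V₁ − P₂V₂)/(γ − 1) with γ = 7/5.
P₁V₁ = 12080 J, P₂V₂ = 7372 J.
W = (12080 − 7372) / 0.4 = 11768 J.

W ≈ 11800 J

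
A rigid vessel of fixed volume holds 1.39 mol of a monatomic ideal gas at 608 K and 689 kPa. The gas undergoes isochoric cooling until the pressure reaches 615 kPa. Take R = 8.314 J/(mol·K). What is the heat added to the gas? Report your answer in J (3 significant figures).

Q ≈ -1130 J

Constant volume ⇒ W = 0, so Q = ΔU = nCᵥΔT with Cᵥ = 3R/2 = 12.47 J/(mol·K).
At constant V, T₂/T₁ = P₂/P₁ ⇒ ΔT = T₁(P₂/P₁ − 1) = 608·(615/689 − 1) = -65.3 K.
ΔU = (1.39)(12.47)(-65.3) = -1132 J.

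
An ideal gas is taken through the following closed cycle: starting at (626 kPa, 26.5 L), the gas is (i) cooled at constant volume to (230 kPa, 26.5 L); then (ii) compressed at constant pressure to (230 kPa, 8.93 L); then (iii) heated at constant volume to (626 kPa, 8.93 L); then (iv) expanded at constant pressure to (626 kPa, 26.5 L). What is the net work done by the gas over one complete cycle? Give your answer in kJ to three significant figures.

W_net ≈ 6.96 kJ

Constant-volume legs do no work.
W(ii) = (230)(8.93 − 26.5) = -4041 J; W(iv) = (626)(26.5 − 8.93) = 10999 J.
W_net = -4041 + 10999 = 6958 J (the clockwise enclosed area).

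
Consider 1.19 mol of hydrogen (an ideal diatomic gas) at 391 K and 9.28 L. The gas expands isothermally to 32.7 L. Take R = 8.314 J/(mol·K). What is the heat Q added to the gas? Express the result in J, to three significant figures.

Isothermal ⇒ ΔU = 0, so Q = W = nRT ln(V₂/V₁).
Q = (1.19)(8.314)(391) ln(32.7/9.28) = 3868 × 1.26 = 4872 J.

Q ≈ 4870 J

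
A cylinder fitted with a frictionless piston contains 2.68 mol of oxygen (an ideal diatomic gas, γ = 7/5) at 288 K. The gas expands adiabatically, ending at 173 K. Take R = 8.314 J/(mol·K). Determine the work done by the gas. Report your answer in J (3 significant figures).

W ≈ 6410 J

Adiabatic ⇒ Q = 0, so W_by = −ΔU = nCᵥ(T₁ − T₂).
Cᵥ = 5R/2 = 20.79 J/(mol·K).
W = (2.68)(20.79)(288 − 173) = 6406 J.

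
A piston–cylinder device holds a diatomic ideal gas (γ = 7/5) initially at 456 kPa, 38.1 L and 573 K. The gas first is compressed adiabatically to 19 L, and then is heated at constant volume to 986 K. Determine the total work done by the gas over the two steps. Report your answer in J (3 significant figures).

Step 1 (adiabatic): W = (P₁V₁ − P₂V₂)/(γ−1) = (17374 − 22949)/0.4 = -13938 J.
Step 2 (isochoric): W = 0 (constant volume).
W_total = -13938 + 0 = -13938 J.

W_total ≈ -13900 J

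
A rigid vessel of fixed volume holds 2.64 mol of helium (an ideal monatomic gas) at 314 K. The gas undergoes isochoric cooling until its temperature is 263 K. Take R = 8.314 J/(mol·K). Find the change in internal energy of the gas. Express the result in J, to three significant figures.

Constant volume ⇒ W = 0, so Q = ΔU = nCᵥΔT with Cᵥ = 3R/2 = 12.47 J/(mol·K).
ΔU = (2.64)(12.47)(263 − 314) = -1679 J.

ΔU ≈ -1680 J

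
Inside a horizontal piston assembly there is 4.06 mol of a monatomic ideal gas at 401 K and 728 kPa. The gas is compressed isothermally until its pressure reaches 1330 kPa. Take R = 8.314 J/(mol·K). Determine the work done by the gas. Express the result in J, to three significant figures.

W ≈ -8160 J

Isothermal process: W = nRT ln(V₂/V₁) = nRT ln(P₁/P₂).
W = (4.06)(8.314)(401) × ln(728/1330)
  = 13536 × ln(0.5474) = 13536 × -0.6026
W_by_gas = -8157 J.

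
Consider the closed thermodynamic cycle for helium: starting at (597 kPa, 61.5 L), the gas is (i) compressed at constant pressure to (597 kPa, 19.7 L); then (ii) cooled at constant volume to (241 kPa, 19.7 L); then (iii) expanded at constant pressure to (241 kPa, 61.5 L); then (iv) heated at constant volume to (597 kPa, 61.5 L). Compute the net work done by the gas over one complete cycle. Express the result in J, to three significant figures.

Constant-volume legs do no work.
W(i) = (597)(19.7 − 61.5) = -24955 J; W(iii) = (241)(61.5 − 19.7) = 10074 J.
W_net = -24955 + 10074 = -14881 J (the counter-clockwise enclosed area).

W_net ≈ -14900 J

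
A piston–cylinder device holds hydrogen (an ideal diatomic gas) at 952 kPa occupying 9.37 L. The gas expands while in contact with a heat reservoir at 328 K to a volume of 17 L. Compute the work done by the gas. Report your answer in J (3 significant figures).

W ≈ 5310 J

Isothermal: W = nRT ln(V₂/V₁) = P₁V₁ ln(V₂/V₁).
P₁V₁ = (952 kPa)(9.37 L) = 8920 J.
W = 8920 × ln(17/9.37) = 8920 × 0.5957
W_by_gas = 5314 J.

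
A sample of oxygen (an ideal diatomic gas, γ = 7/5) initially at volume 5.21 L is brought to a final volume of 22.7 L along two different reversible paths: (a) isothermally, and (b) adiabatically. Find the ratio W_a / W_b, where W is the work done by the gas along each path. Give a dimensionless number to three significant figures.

W_a / W_b ≈ 1.32

Path (a) isothermal: W = P₁V₁ ln(V₂/V₁) → W_a/(P₁V₁) = 1.472.
Path (b) adiabatic: W = P₁V₁(1 − (V₁/V₂)^(γ−1))/(γ−1) → W_b/(P₁V₁) = 1.112.
W_a / W_b = 1.472 / 1.112 = 1.323.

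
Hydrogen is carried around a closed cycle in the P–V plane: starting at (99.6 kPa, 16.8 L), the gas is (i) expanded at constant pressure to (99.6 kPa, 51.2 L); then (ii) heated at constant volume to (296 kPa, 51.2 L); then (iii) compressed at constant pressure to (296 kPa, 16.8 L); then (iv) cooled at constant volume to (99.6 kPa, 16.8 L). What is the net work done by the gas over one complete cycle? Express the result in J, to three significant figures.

W_net ≈ -6760 J

Constant-volume legs do no work.
W(i) = (99.6)(51.2 − 16.8) = 3426 J; W(iii) = (296)(16.8 − 51.2) = -10182 J.
W_net = 3426 − 10182 = -6756 J (the counter-clockwise enclosed area).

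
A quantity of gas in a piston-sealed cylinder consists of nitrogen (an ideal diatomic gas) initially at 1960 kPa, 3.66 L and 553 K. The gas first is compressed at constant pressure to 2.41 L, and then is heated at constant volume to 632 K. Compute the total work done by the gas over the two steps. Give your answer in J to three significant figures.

W_total ≈ -2450 J

Step 1 (isobaric): W = PΔV = (1960 kPa)(2.41 − 3.66 L) = -2450 J.
Step 2 (isochoric): W = 0 (constant volume).
W_total = -2450 + 0 = -2450 J.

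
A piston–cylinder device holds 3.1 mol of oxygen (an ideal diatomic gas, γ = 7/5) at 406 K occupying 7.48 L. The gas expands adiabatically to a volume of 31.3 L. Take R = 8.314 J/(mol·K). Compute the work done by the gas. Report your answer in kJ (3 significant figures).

Adiabatic: TV^(γ−1) = const with γ = 7/5.
T₂ = T₁ (V₁/V₂)^(γ−1) = 406 × (7.48/31.3)^0.4 = 406 × 0.5641 = 229 K.
W_by = nCᵥ(T₁ − T₂) = (3.1)(20.79)(406 − 229) = 11404 J.

W ≈ 11.4 kJ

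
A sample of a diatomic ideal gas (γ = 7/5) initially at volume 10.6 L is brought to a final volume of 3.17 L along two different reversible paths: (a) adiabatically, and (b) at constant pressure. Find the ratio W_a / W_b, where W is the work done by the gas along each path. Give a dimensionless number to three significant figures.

W_a / W_b ≈ 2.21

Path (a) adiabatic: W = P₁V₁(1 − (V₁/V₂)^(γ−1))/(γ−1) → W_a/(P₁V₁) = -1.552.
Path (b) isobaric: W = P₁(V₂ − V₁) → W_b/(P₁V₁) = -0.7009.
W_a / W_b = -1.552 / -0.7009 = 2.214.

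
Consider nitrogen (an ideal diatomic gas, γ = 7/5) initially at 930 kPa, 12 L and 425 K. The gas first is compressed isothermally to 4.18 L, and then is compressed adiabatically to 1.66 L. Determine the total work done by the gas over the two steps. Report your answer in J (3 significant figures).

Step 1 (isothermal): W = P₁V₁ ln(V₂/V₁) = (11160) ln(4.18/12) = -11769 J.
After step 1: P = 2670 kPa, V = 4.18 L, T = 425 K.
Step 2 (adiabatic): W = (P₁V₁ − P₂V₂)/(γ−1) = (11160 − 16147)/0.4 = -12467 J.
W_total = -11769 − 12467 = -24237 J.

W_total ≈ -24200 J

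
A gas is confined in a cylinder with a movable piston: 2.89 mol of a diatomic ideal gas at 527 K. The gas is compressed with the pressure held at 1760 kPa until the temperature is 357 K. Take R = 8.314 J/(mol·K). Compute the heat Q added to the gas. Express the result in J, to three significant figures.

Q ≈ -14300 J

Isobaric: W = nRΔT = (2.89)(8.314)(-170) = -4085 J.
ΔU = nCᵥΔT with Cᵥ = 5R/2: ΔU = (2.89)(20.79)(-170) = -10212 J.
Q = ΔU + W = -10212 − 4085 = -14296 J.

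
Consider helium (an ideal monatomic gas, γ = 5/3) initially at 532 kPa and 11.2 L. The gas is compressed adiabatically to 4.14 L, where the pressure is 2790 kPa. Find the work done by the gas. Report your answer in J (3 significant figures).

Adiabatic: W = (P₁V₁ − P₂V₂)/(γ − 1) with γ = 5/3.
P₁V₁ = 5958 J, P₂V₂ = 11551 J.
W = (5958 − 11551) / 0.6667 = -8388 J.

W ≈ -8390 J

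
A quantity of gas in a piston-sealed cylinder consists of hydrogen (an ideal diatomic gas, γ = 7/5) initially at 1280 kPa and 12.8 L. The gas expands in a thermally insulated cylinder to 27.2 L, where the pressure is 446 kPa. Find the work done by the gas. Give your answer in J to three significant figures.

W ≈ 10600 J

Adiabatic: W = (P₁V₁ − P₂V₂)/(γ − 1) with γ = 7/5.
P₁V₁ = 16384 J, P₂V₂ = 12131 J.
W = (16384 − 12131) / 0.4 = 10632 J.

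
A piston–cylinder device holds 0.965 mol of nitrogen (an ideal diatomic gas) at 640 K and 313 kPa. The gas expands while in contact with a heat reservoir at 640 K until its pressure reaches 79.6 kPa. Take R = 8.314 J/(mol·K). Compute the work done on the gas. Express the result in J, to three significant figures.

Isothermal process: W = nRT ln(V₂/V₁) = nRT ln(P₁/P₂).
W = (0.965)(8.314)(640) × ln(313/79.6)
  = 5135 × ln(3.932) = 5135 × 1.369
W_by_gas = 7030 J; work on gas = −W_by = -7030 J.

W ≈ -7030 J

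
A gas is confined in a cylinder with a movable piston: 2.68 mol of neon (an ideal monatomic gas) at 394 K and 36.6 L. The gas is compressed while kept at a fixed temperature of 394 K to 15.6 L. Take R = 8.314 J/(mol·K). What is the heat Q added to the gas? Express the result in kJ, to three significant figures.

Q ≈ -7.49 kJ

Isothermal ⇒ ΔU = 0, so Q = W = nRT ln(V₂/V₁).
Q = (2.68)(8.314)(394) ln(15.6/36.6) = 8779 × -0.8528 = -7486 J.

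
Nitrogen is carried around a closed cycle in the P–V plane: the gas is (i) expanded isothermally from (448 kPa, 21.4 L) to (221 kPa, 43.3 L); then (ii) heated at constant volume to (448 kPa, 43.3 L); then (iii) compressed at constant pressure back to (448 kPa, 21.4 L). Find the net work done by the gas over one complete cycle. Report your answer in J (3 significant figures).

W_net ≈ -3050 J

Leg (i): W = PᵢVᵢ ln(V_f/Vᵢ) = (9587) ln(43.3/21.4) = 6757 J.
Leg (ii): W = 0.
Leg (iii): W = PΔV = (448)(21.4 − 43.3) = -9811 J.
W_net = 6757 − 9811 = -3055 J.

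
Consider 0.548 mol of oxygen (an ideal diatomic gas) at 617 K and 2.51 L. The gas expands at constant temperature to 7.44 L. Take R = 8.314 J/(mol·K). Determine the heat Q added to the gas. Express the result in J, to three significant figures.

Q ≈ 3050 J

Isothermal ⇒ ΔU = 0, so Q = W = nRT ln(V₂/V₁).
Q = (0.548)(8.314)(617) ln(7.44/2.51) = 2811 × 1.087 = 3055 J.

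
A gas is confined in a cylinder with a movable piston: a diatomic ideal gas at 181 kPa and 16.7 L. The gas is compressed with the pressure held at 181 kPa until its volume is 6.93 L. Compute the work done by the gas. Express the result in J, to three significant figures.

Isobaric: W = P ΔV.
W = (181 kPa)(6.93 − 16.7 L) = (181)(-9.77) = -1768 J.

W ≈ -1770 J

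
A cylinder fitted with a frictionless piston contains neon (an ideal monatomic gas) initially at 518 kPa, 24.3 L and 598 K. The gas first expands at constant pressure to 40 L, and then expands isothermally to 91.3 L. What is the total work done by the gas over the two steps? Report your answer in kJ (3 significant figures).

W_total ≈ 25.2 kJ

Step 1 (isobaric): W = PΔV = (518 kPa)(40 − 24.3 L) = 8133 J.
After step 1: P = 518 kPa, V = 40 L, T = 984.4 K.
Step 2 (isothermal): W = P₁V₁ ln(V₂/V₁) = (20720) ln(91.3/40) = 17100 J.
W_total = 8133 + 17100 = 25232 J.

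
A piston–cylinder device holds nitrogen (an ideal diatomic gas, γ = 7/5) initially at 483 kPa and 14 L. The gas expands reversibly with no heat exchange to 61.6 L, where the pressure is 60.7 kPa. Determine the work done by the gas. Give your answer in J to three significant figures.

Adiabatic: W = (P₁V₁ − P₂V₂)/(γ − 1) with γ = 7/5.
P₁V₁ = 6762 J, P₂V₂ = 3739 J.
W = (6762 − 3739) / 0.4 = 7557 J.

W ≈ 7560 J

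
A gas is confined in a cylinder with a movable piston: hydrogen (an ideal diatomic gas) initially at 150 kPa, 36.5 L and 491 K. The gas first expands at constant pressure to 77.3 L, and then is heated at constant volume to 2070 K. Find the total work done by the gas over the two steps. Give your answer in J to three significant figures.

Step 1 (isobaric): W = PΔV = (150 kPa)(77.3 − 36.5 L) = 6120 J.
Step 2 (isochoric): W = 0 (constant volume).
W_total = 6120 + 0 = 6120 J.

W_total ≈ 6120 J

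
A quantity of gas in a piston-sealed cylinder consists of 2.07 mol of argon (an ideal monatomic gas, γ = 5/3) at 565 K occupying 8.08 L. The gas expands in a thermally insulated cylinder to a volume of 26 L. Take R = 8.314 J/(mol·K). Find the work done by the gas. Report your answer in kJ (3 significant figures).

Adiabatic: TV^(γ−1) = const with γ = 5/3.
T₂ = T₁ (V₁/V₂)^(γ−1) = 565 × (8.08/26)^0.667 = 565 × 0.4588 = 259.2 K.
W_by = nCᵥ(T₁ − T₂) = (2.07)(12.47)(565 − 259.2) = 7894 J.

W ≈ 7.89 kJ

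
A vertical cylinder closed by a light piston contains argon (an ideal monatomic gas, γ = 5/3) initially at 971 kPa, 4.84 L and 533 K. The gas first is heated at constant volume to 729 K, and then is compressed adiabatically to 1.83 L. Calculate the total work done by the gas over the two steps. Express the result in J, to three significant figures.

Step 1 (isochoric): W = 0 (constant volume).
After step 1: P = 1328 kPa (V unchanged).
Step 2 (adiabatic): W = (P₁V₁ − P₂V₂)/(γ−1) = (6428 − 12293)/0.667 = -8798 J.
W_total = 0 − 8798 = -8798 J.

W_total ≈ -8800 J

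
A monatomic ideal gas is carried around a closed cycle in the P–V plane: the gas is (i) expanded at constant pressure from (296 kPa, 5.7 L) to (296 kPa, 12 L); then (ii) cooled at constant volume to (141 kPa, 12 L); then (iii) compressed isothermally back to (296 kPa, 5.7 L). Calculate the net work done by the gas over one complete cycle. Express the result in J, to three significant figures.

Leg (i): W = PΔV = (296)(12 − 5.7) = 1865 J.
Leg (ii): W = 0.
Leg (iii): W = PᵢVᵢ ln(V_f/Vᵢ) = (1692) ln(5.7/12) = -1260 J.
W_net = 1865 − 1260 = 605.2 J.

W_net ≈ 605 J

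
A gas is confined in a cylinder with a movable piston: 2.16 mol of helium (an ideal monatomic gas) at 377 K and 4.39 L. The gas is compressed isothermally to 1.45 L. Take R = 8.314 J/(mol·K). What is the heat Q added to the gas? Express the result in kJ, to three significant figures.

Q ≈ -7.50 kJ

Isothermal ⇒ ΔU = 0, so Q = W = nRT ln(V₂/V₁).
Q = (2.16)(8.314)(377) ln(1.45/4.39) = 6770 × -1.108 = -7500 J.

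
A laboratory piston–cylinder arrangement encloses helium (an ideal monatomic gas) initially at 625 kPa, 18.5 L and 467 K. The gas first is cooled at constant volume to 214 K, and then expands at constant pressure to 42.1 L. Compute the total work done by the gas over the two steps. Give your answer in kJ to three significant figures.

Step 1 (isochoric): W = 0 (constant volume).
After step 1: P = 286.4 kPa (V unchanged).
Step 2 (isobaric): W = PΔV = (286.4 kPa)(42.1 − 18.5 L) = 6759 J.
W_total = 0 + 6759 = 6759 J.

W_total ≈ 6.76 kJ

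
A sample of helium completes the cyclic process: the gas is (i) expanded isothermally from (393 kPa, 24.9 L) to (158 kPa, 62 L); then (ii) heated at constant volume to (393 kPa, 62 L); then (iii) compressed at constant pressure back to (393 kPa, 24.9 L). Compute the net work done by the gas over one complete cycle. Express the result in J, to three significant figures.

W_net ≈ -5650 J

Leg (i): W = PᵢVᵢ ln(V_f/Vᵢ) = (9786) ln(62/24.9) = 8927 J.
Leg (ii): W = 0.
Leg (iii): W = PΔV = (393)(24.9 − 62) = -14580 J.
W_net = 8927 − 14580 = -5653 J.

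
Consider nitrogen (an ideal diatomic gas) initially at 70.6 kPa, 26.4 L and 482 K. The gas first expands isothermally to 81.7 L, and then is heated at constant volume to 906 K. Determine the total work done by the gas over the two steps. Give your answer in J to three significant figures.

Step 1 (isothermal): W = P₁V₁ ln(V₂/V₁) = (1864) ln(81.7/26.4) = 2106 J.
Step 2 (isochoric): W = 0 (constant volume).
W_total = 2106 + 0 = 2106 J.

W_total ≈ 2110 J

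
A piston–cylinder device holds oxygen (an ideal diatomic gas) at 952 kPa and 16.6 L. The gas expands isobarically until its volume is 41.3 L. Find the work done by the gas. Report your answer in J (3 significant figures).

W ≈ 23500 J

Isobaric: W = P ΔV.
W = (952 kPa)(41.3 − 16.6 L) = (952)(24.7) = 23514 J.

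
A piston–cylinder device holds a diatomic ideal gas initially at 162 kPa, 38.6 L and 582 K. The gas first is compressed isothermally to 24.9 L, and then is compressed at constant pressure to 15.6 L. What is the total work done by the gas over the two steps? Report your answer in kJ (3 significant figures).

Step 1 (isothermal): W = P₁V₁ ln(V₂/V₁) = (6253) ln(24.9/38.6) = -2741 J.
After step 1: P = 251.1 kPa, V = 24.9 L, T = 582 K.
Step 2 (isobaric): W = PΔV = (251.1 kPa)(15.6 − 24.9 L) = -2336 J.
W_total = -2741 − 2336 = -5077 J.

W_total ≈ -5.08 kJ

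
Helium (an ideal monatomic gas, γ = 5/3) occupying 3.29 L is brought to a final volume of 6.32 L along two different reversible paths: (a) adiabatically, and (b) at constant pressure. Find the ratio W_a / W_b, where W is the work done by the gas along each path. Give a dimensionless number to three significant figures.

W_a / W_b ≈ 0.575

Path (a) adiabatic: W = P₁V₁(1 − (V₁/V₂)^(γ−1))/(γ−1) → W_a/(P₁V₁) = 0.5293.
Path (b) isobaric: W = P₁(V₂ − V₁) → W_b/(P₁V₁) = 0.921.
W_a / W_b = 0.5293 / 0.921 = 0.5747.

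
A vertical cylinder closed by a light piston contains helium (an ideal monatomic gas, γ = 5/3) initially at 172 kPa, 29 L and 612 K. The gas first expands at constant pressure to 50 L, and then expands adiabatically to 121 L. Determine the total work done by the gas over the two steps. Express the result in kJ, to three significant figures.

Step 1 (isobaric): W = PΔV = (172 kPa)(50 − 29 L) = 3612 J.
After step 1: P = 172 kPa, V = 50 L, T = 1055 K.
Step 2 (adiabatic): W = (P₁V₁ − P₂V₂)/(γ−1) = (8600 − 4771)/0.667 = 5743 J.
W_total = 3612 + 5743 = 9355 J.

W_total ≈ 9.36 kJ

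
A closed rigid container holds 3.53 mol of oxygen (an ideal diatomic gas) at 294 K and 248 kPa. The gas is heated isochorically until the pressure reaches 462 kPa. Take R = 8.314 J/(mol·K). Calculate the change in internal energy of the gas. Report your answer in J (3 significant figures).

ΔU ≈ 18600 J

Constant volume ⇒ W = 0, so Q = ΔU = nCᵥΔT with Cᵥ = 5R/2 = 20.79 J/(mol·K).
At constant V, T₂/T₁ = P₂/P₁ ⇒ ΔT = T₁(P₂/P₁ − 1) = 294·(462/248 − 1) = 253.7 K.
ΔU = (3.53)(20.79)(253.7) = 18614 J.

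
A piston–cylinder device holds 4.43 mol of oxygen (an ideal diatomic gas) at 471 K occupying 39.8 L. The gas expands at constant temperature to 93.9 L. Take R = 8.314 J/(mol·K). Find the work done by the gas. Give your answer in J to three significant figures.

Isothermal: W = nRT ln(V₂/V₁).
W = (4.43)(8.314)(471) × ln(93.9/39.8)
  = 17347 × 0.8584
W_by_gas = 14890 J.

W ≈ 14900 J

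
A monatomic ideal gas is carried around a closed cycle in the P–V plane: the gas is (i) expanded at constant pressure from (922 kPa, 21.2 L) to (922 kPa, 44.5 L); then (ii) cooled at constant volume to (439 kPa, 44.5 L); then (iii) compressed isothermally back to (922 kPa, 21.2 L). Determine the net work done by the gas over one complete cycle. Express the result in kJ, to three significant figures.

Leg (i): W = PΔV = (922)(44.5 − 21.2) = 21483 J.
Leg (ii): W = 0.
Leg (iii): W = PᵢVᵢ ln(V_f/Vᵢ) = (19536) ln(21.2/44.5) = -14485 J.
W_net = 21483 − 14485 = 6997 J.

W_net ≈ 7.00 kJ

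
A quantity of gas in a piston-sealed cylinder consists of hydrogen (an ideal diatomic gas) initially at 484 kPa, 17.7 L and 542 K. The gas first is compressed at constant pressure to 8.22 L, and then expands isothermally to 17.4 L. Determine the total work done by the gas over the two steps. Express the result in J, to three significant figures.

Step 1 (isobaric): W = PΔV = (484 kPa)(8.22 − 17.7 L) = -4588 J.
After step 1: P = 484 kPa, V = 8.22 L, T = 251.7 K.
Step 2 (isothermal): W = P₁V₁ ln(V₂/V₁) = (3978) ln(17.4/8.22) = 2983 J.
W_total = -4588 + 2983 = -1605 J.

W_total ≈ -1600 J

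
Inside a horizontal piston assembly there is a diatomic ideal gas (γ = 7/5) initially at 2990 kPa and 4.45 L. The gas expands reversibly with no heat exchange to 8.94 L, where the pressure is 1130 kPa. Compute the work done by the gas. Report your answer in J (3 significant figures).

Adiabatic: W = (P₁V₁ − P₂V₂)/(γ − 1) with γ = 7/5.
P₁V₁ = 13306 J, P₂V₂ = 10102 J.
W = (13306 − 10102) / 0.4 = 8008 J.

W ≈ 8010 J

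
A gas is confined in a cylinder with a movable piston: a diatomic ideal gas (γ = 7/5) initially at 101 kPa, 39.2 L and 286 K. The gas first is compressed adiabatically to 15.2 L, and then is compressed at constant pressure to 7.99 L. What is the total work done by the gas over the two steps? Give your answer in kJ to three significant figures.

W_total ≈ -7.30 kJ

Step 1 (adiabatic): W = (P₁V₁ − P₂V₂)/(γ−1) = (3959 − 5783)/0.4 = -4561 J.
After step 1: P = 380.5 kPa, V = 15.2 L, T = 417.8 K.
Step 2 (isobaric): W = PΔV = (380.5 kPa)(7.99 − 15.2 L) = -2743 J.
W_total = -4561 − 2743 = -7304 J.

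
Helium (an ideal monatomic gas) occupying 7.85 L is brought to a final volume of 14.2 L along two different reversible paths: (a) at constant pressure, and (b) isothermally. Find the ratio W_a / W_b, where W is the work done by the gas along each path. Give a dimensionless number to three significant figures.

Path (a) isobaric: W = P₁(V₂ − V₁) → W_a/(P₁V₁) = 0.8089.
Path (b) isothermal: W = P₁V₁ ln(V₂/V₁) → W_b/(P₁V₁) = 0.5927.
W_a / W_b = 0.8089 / 0.5927 = 1.365.

W_a / W_b ≈ 1.36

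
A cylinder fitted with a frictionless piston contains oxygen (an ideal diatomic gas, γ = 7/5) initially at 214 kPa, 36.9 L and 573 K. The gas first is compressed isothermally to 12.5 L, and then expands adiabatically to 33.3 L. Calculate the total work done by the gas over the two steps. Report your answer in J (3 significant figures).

Step 1 (isothermal): W = P₁V₁ ln(V₂/V₁) = (7897) ln(12.5/36.9) = -8548 J.
After step 1: P = 631.7 kPa, V = 12.5 L, T = 573 K.
Step 2 (adiabatic): W = (P₁V₁ − P₂V₂)/(γ−1) = (7897 − 5336)/0.4 = 6401 J.
W_total = -8548 + 6401 = -2147 J.

W_total ≈ -2150 J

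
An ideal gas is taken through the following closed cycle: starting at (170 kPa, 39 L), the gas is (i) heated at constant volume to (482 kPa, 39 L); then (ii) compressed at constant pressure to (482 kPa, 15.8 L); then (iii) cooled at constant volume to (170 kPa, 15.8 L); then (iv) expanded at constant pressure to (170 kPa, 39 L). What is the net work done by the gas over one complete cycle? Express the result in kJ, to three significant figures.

W_net ≈ -7.24 kJ

Constant-volume legs do no work.
W(ii) = (482)(15.8 − 39) = -11182 J; W(iv) = (170)(39 − 15.8) = 3944 J.
W_net = -11182 + 3944 = -7238 J (the counter-clockwise enclosed area).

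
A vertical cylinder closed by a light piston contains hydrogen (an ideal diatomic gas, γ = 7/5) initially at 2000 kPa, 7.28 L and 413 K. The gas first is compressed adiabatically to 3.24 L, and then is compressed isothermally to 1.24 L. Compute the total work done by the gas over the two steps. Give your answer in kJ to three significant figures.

Step 1 (adiabatic): W = (P₁V₁ − P₂V₂)/(γ−1) = (14560 − 20128)/0.4 = -13919 J.
After step 1: P = 6212 kPa, V = 3.24 L, T = 570.9 K.
Step 2 (isothermal): W = P₁V₁ ln(V₂/V₁) = (20128) ln(1.24/3.24) = -19332 J.
W_total = -13919 − 19332 = -33251 J.

W_total ≈ -33.3 kJ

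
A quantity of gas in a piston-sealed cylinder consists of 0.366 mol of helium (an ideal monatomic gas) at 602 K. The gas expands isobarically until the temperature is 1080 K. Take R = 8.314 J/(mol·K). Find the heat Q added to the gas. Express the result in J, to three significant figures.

Q ≈ 3640 J

Isobaric: W = nRΔT = (0.366)(8.314)(478) = 1455 J.
ΔU = nCᵥΔT with Cᵥ = 3R/2: ΔU = (0.366)(12.47)(478) = 2182 J.
Q = ΔU + W = 2182 + 1455 = 3636 J.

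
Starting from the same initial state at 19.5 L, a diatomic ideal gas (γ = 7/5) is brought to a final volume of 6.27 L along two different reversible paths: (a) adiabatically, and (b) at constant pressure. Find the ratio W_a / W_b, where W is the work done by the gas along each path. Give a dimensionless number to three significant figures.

Path (a) adiabatic: W = P₁V₁(1 − (V₁/V₂)^(γ−1))/(γ−1) → W_a/(P₁V₁) = -1.436.
Path (b) isobaric: W = P₁(V₂ − V₁) → W_b/(P₁V₁) = -0.6785.
W_a / W_b = -1.436 / -0.6785 = 2.116.

W_a / W_b ≈ 2.12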